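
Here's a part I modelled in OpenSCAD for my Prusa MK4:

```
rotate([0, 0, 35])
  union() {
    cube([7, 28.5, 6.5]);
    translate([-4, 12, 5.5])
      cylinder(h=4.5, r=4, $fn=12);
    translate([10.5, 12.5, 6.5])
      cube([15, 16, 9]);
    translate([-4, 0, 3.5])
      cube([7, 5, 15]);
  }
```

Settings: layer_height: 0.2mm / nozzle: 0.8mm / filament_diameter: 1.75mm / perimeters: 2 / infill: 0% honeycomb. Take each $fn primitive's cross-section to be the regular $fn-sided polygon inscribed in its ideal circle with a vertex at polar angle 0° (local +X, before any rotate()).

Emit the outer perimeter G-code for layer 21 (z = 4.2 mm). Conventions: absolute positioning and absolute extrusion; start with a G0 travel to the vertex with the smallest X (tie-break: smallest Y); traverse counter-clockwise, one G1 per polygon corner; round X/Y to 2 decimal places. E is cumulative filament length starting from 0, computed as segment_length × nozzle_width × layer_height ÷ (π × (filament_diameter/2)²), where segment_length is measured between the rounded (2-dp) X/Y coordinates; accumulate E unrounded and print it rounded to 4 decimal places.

At z = 4.2 mm: the cube is present — its section is the full 7×28.5 rectangle; the cylinder at (-4, 12) is absent (z outside [5.5, 10]); the cube at (10.5, 12.5) is not intersected at this z (z outside [6.5, 15.5]); the 7×5 cube at (-4, 0) contributes its full rectangle; Merging all regions: the regions partially overlap (shared area 15.00 mm²), so overlapping operands fuse into one piece — 1 connected region; (rotated 35° about Z; rotation is an isometry so areas/perimeters/island counts are preserved). The outline is a single polygon with 6 vertices. Extrusion per mm of travel: 0.8 × 0.2 / (π × 0.875²) = 0.066520. Accumulating E over each segment gives final E = 5.2539.

G0 X-16.35 Y23.35 Z4.20
G1 X-2.87 Y4.10 E1.5633
G1 X-6.14 Y1.80 E1.8292
G1 X-3.28 Y-2.29 E2.1612
G1 X5.73 Y4.02 E2.8929
G1 X-10.61 Y27.36 E4.7881
G1 X-16.35 Y23.35 E5.2539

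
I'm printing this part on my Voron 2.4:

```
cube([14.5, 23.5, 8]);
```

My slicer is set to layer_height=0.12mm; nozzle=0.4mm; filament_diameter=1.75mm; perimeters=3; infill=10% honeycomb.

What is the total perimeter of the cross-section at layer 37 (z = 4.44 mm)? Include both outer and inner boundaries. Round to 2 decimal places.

At z = 4.44 mm: the cube (footprint 14.5×23.5) is included at this height (perimeter 76.00 mm). Overall, the cross-section is a single solid region. Total boundary length (outer) = 76.00 mm.

76.00 mm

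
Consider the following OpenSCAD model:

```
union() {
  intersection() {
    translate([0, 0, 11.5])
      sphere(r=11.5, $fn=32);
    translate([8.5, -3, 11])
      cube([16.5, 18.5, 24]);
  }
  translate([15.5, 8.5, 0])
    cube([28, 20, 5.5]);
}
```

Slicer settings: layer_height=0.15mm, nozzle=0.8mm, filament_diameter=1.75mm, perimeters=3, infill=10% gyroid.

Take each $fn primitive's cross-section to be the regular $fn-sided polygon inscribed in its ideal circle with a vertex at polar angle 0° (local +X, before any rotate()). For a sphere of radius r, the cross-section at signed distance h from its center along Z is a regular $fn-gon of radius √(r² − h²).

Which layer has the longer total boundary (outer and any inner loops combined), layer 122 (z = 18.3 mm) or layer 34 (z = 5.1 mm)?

layer 34 (z = 5.1 mm)

Layer 122 (z = 18.3): the r=11.5 sphere contributes a regular 32-gon of circumradius √(11.5²−6.8²) = 9.274 (perimeter = 2·32·9.274·sin(180°/32) = 58.18 mm); the cube at (8.5, -3) is present — its section is the full 16.5×18.5 rectangle (perimeter 70.00 mm); After intersecting: the 16.5×18.5 cube at (8.5, -3) partially overlaps the r=11.5 sphere; clipping to the common part keeps 3.56 mm² — boundary = 13.75 mm; the cube at (15.5, 8.5) is absent (z outside [0, 5.5]); Taking the union: only the result so far is present, so the union is just that shape — boundary = 13.75 mm. So its perimeter = 13.75 mm. Layer 34 (z = 5.1): the r=11.5 sphere contributes a regular 32-gon of circumradius √(11.5²−6.4²) = 9.555 (perimeter = 2·32·9.555·sin(180°/32) = 59.94 mm); the cube at (8.5, -3) is absent (z outside [11, 35]); Keeping only the common overlap: at least one operand is absent at this height, so nothing remains; the cube at (15.5, 8.5) (footprint 28×20) is included at this height (perimeter 96.00 mm); Combining (union): only the 28×20 cube at (15.5, 8.5) is present, so the union is just that shape — boundary = 96.00 mm. So its perimeter = 96.00 mm. Layer 34 is larger (96.00 vs 13.75 mm).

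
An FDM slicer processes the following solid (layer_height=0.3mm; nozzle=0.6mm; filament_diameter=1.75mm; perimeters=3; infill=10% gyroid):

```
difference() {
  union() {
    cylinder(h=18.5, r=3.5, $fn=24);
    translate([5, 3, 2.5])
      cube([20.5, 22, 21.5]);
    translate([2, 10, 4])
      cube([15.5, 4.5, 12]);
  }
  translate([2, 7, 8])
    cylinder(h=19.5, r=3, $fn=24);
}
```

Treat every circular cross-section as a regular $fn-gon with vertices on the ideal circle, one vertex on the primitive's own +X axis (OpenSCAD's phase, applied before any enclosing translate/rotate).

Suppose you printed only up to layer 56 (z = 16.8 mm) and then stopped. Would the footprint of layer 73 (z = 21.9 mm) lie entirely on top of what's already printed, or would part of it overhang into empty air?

entirely on top

Compare the two slices. At z = 16.8: the r=3.5 cylinder gives a regular 24-gon of circumradius 3.5 (constant along its height) (area = (24/2)·3.500²·sin(360°/24) = 38.05 mm²); the cube at (5, 3) is present — its section is the full 20.5×22 rectangle (area 451.00 mm²); the cube at (2, 10) does not reach this height (z outside [4, 16]); Merging all regions: the 2 present regions are separate (no shared area or edge), so areas and boundary lengths simply add and each stays a separate island — area = 489.05 mm²; the cylinder at (2, 7): section is a regular 24-gon, circumradius r=3 (area = (24/2)·3.000²·sin(360°/24) = 27.95 mm²); Subtracting the remaining from the first: starting from that combined region (489.05 mm²), the r=3 cylinder at (2, 7) misses the remaining region (no effect) — area = 489.05 mm². At z = 21.9: the cylinder does not reach this height (z outside [0, 18.5]); the cube at (5, 3) (footprint 20.5×22) is included at this height (area 451.00 mm²); the cube at (2, 10) is absent (z outside [4, 16]); Merging all regions: only the 20.5×22 cube at (5, 3) is present, so the union is just that shape — area = 451.00 mm²; the r=3 cylinder at (2, 7) gives a regular 24-gon of circumradius 3 (constant along its height) (area = (24/2)·3.000²·sin(360°/24) = 27.95 mm²); After the difference (first − rest): starting from the result so far (451.00 mm²), the r=3 cylinder at (2, 7) misses the remaining region (no effect) — area = 451.00 mm². Checking containment: the cross-section at z = 21.9 is a subset of the cross-section at z = 16.8.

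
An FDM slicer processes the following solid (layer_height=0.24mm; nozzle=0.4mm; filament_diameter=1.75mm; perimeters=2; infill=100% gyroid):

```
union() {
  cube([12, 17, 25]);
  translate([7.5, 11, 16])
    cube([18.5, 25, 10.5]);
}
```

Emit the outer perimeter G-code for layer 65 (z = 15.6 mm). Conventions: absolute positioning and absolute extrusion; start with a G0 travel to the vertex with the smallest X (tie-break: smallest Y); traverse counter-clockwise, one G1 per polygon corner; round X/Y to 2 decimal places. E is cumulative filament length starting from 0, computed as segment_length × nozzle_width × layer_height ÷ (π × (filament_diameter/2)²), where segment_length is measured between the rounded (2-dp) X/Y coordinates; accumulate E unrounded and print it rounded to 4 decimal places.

At z = 15.6 mm: the 12×17 cube contributes its full rectangle; the cube at (7.5, 11) does not reach this height (z outside [16, 26.5]); Taking the union: only the 12×17 cube is present, so the union is just that shape — 1 connected region. The outline is a single polygon with 4 vertices. Extrusion per mm of travel: 0.4 × 0.24 / (π × 0.875²) = 0.039912. Accumulating E over each segment gives final E = 2.3149.

G0 X0.00 Y0.00 Z15.60
G1 X12.00 Y0.00 E0.4789
G1 X12.00 Y17.00 E1.1575
G1 X0.00 Y17.00 E1.6364
G1 X0.00 Y0.00 E2.3149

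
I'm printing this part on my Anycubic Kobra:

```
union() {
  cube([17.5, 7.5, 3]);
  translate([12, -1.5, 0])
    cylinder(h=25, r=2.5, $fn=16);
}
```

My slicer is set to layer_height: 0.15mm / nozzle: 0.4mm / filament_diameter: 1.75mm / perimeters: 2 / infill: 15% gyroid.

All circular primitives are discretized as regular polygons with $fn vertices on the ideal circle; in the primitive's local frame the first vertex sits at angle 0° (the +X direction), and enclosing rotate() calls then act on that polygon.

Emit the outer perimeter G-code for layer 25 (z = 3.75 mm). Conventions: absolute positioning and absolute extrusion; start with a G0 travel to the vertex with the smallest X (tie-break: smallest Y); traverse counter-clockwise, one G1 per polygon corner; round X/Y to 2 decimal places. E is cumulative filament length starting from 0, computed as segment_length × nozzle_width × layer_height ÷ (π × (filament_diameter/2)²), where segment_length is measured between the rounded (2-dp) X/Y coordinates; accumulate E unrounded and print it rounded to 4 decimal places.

G0 X9.50 Y-1.50 Z3.75
G1 X9.69 Y-2.46 E0.0244
G1 X10.23 Y-3.27 E0.0487
G1 X11.04 Y-3.81 E0.0730
G1 X12.00 Y-4.00 E0.0974
G1 X12.96 Y-3.81 E0.1218
G1 X13.77 Y-3.27 E0.1461
G1 X14.31 Y-2.46 E0.1704
G1 X14.50 Y-1.50 E0.1948
G1 X14.31 Y-0.54 E0.2192
G1 X13.77 Y0.27 E0.2435
G1 X12.96 Y0.81 E0.2678
G1 X12.00 Y1.00 E0.2922
G1 X11.04 Y0.81 E0.3166
G1 X10.23 Y0.27 E0.3409
G1 X9.69 Y-0.54 E0.3652
G1 X9.50 Y-1.50 E0.3896

At z = 3.75 mm: the cube is not intersected at this z (z outside [0, 3]); the cylinder at (12, -1.5): section is a regular 16-gon, circumradius r=2.5; Merging all regions: only the r=2.5 cylinder at (12, -1.5) is present, so the union is just that shape — 1 connected region. The outline is a single polygon with 16 vertices. Extrusion per mm of travel: 0.4 × 0.15 / (π × 0.875²) = 0.024945. Accumulating E over each segment gives final E = 0.3896.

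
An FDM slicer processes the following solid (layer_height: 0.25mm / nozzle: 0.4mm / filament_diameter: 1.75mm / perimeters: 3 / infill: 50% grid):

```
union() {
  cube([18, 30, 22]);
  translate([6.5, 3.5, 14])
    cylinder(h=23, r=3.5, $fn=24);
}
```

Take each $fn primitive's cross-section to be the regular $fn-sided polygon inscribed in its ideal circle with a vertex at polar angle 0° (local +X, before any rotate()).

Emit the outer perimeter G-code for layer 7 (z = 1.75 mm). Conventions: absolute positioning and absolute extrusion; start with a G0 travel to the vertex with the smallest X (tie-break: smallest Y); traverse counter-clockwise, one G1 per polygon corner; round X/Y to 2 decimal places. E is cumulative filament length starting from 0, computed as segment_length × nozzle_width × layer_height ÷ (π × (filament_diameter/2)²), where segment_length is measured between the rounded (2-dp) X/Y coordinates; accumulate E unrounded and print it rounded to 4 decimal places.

G0 X0.00 Y0.00 Z1.75
G1 X18.00 Y0.00 E0.7484
G1 X18.00 Y30.00 E1.9956
G1 X0.00 Y30.00 E2.7440
G1 X0.00 Y0.00 E3.9912

At z = 1.75 mm: the cube (footprint 18×30) is included at this height; the cylinder at (6.5, 3.5) is absent (z outside [14, 37]); Taking the union: only the 18×30 cube is present, so the union is just that shape — 1 connected region. The outline is a single polygon with 4 vertices. Extrusion per mm of travel: 0.4 × 0.25 / (π × 0.875²) = 0.041575. Accumulating E over each segment gives final E = 3.9912.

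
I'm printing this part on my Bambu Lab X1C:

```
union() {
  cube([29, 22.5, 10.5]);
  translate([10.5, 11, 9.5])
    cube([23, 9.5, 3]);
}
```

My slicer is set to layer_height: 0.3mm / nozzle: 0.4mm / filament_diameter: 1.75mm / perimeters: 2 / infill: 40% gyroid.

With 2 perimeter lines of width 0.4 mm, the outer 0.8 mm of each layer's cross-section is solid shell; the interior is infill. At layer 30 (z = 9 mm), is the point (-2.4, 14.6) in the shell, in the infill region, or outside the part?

At z = 9 mm: the cube is present — its section is the full 29×22.5 rectangle; the cube at (10.5, 11) does not reach this height (z outside [9.5, 12.5]); Taking the union: only the 29×22.5 cube is present, so the union is just that shape — 1 connected region. Overall, the cross-section is a single solid region. The nearest boundary edge runs (0.00, 22.50)→(0.00, 0.00); distance from the point to it = 2.40 mm. The point is not inside any of the regions above, so it lies outside the cross-section (2.40 mm from the nearest boundary).

outside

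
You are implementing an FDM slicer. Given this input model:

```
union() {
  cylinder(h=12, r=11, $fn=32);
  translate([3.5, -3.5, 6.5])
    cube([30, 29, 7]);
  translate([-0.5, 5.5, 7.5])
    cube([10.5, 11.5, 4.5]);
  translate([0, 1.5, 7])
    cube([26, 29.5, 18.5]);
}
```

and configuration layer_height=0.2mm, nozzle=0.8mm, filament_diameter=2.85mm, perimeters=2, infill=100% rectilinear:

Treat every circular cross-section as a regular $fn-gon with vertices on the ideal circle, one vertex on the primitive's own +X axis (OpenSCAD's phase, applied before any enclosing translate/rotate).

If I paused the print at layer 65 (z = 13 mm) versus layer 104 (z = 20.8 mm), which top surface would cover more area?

layer 65 (z = 13 mm)

Layer 65 (z = 13): the cylinder does not reach this height (z outside [0, 12]); the 30×29 cube at (3.5, -3.5) contributes its full rectangle (area 870.00 mm²); the cube at (-0.5, 5.5) is not intersected at this z (z outside [7.5, 12]); the 26×29.5 cube at (0, 1.5) contributes its full rectangle (area 767.00 mm²); Merging all regions: the regions partially overlap — summed areas 1637.00 mm² minus the doubly-counted overlap 540.00 mm² gives 1097.00 mm² — area = 1097.00 mm². So its area = 1097.00 mm². Layer 104 (z = 20.8): the cylinder does not reach this height (z outside [0, 12]); the cube at (3.5, -3.5) is not intersected at this z (z outside [6.5, 13.5]); the cube at (-0.5, 5.5) does not reach this height (z outside [7.5, 12]); the cube at (0, 1.5) is present — its section is the full 26×29.5 rectangle (area 767.00 mm²); Taking the union: only the 26×29.5 cube at (0, 1.5) is present, so the union is just that shape — area = 767.00 mm². So its area = 767.00 mm². Layer 65 is larger (1097.00 vs 767.00 mm²).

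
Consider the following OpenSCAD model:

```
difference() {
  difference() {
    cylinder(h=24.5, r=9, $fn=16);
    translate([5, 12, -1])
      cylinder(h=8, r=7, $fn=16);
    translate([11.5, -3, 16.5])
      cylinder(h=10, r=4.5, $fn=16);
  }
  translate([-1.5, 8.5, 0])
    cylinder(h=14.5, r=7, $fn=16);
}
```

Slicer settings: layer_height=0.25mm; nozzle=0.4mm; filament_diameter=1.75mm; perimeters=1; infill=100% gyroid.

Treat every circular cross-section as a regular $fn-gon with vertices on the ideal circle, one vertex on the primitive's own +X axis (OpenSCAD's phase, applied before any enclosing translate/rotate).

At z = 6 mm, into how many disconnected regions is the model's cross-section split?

1

At z = 6 mm: the cylinder: section is a regular 16-gon, circumradius r=9; the r=7 cylinder at (5, 12) contributes a regular 16-gon of circumradius 7; the cylinder at (11.5, -3) does not reach this height (z outside [16.5, 26.5]); After the difference (first − rest): starting from the r=9 cylinder, the r=7 cylinder at (5, 12) partially overlaps it — only the 16.88 mm² overlap (of its 150.01 mm²) is removed, clipping the outline — 1 connected region; the r=7 cylinder at (-1.5, 8.5) contributes a regular 16-gon of circumradius 7; After the difference (first − rest): starting from the result so far, the r=7 cylinder at (-1.5, 8.5) partially overlaps it — only the 51.49 mm² overlap (of its 150.01 mm²) is removed, clipping the outline — 1 connected region. The result has 1 disconnected region.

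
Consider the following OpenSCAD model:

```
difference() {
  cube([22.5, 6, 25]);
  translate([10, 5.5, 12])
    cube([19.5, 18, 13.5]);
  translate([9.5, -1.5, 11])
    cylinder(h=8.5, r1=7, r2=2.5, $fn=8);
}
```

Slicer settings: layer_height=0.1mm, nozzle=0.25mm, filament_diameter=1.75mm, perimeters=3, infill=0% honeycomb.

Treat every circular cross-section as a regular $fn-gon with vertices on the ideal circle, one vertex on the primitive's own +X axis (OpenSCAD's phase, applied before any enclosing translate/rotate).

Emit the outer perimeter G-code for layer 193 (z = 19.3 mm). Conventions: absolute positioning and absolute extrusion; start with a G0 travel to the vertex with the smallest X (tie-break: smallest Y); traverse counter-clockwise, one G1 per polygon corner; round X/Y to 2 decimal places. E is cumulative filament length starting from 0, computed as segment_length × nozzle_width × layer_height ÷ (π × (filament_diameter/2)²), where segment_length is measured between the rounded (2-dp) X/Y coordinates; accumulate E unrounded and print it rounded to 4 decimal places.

At z = 19.3 mm: the cube is present — its section is the full 22.5×6 rectangle; the 19.5×18 cube at (10, 5.5) contributes its full rectangle; the cone at (9.5, -1.5) (r1=7→r2=2.5) has section circumradius 2.606 here — a regular 8-gon; After the difference (first − rest): starting from the 22.5×6 cube, the 19.5×18 cube at (10, 5.5) partially overlaps it — only the 6.25 mm² overlap (of its 351.00 mm²) is removed, clipping the outline; the cone at (9.5, -1.5) partially overlaps it — only the 2.72 mm² overlap (of its 19.21 mm²) is removed, clipping the outline — 1 connected region. The outline is a single polygon with 11 vertices. Extrusion per mm of travel: 0.25 × 0.1 / (π × 0.875²) = 0.010394. Accumulating E over each segment gives final E = 0.6004.

G0 X0.00 Y0.00 Z19.30
G1 X7.52 Y0.00 E0.0782
G1 X7.66 Y0.34 E0.0820
G1 X9.50 Y1.11 E0.1027
G1 X11.34 Y0.34 E0.1234
G1 X11.48 Y0.00 E0.1273
G1 X22.50 Y0.00 E0.2418
G1 X22.50 Y5.50 E0.2990
G1 X10.00 Y5.50 E0.4289
G1 X10.00 Y6.00 E0.4341
G1 X0.00 Y6.00 E0.5380
G1 X0.00 Y0.00 E0.6004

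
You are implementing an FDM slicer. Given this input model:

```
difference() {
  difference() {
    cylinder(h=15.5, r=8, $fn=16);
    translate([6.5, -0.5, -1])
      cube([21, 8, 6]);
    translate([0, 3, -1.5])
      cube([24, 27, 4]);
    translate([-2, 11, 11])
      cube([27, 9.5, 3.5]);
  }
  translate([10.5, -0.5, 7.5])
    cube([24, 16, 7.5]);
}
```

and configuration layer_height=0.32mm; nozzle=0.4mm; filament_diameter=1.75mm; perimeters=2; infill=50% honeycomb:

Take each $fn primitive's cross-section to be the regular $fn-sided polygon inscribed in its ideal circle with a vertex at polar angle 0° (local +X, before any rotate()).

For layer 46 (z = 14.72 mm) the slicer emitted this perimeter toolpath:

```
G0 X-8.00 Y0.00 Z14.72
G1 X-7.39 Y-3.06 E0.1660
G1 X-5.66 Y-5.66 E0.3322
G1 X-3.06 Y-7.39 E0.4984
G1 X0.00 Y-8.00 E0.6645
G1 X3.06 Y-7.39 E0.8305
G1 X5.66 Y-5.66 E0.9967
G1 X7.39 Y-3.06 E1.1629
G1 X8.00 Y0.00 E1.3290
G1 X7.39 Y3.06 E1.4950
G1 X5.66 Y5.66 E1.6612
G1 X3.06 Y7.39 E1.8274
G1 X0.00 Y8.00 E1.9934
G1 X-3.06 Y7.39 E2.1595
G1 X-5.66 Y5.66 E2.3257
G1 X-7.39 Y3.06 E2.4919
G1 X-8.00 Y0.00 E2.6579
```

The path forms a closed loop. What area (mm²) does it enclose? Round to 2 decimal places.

Apply the shoelace formula to the sequence of (X, Y) vertices; enclosed area = 195.95 mm².

195.95 mm²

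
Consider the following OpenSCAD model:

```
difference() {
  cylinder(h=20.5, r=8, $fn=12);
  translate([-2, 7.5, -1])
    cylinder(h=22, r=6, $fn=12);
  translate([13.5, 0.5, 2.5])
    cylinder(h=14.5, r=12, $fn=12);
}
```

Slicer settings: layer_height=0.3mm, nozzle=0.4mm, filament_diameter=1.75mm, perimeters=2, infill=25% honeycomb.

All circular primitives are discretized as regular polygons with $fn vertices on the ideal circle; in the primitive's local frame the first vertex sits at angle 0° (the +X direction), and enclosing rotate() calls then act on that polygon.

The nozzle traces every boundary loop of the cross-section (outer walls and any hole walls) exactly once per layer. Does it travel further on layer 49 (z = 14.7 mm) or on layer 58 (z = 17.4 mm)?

Layer 49 (z = 14.7): the cylinder: section is a regular 12-gon, circumradius r=8 (perimeter = 2·12·8.000·sin(180°/12) = 49.69 mm); the r=6 cylinder at (-2, 7.5) contributes a regular 12-gon of circumradius 6 (perimeter = 2·12·6.000·sin(180°/12) = 37.27 mm); the r=12 cylinder at (13.5, 0.5) contributes a regular 12-gon of circumradius 12 (perimeter = 2·12·12.000·sin(180°/12) = 74.54 mm); Subtracting the remaining from the first: starting from the r=8 cylinder, the r=6 cylinder at (-2, 7.5) partially overlaps it — only the 45.76 mm² overlap (of its 108.00 mm²) is removed, clipping the outline; the r=12 cylinder at (13.5, 0.5) partially overlaps it — only the 55.55 mm² overlap (of its 432.00 mm²) is removed, clipping the outline — boundary = 43.03 mm. So its perimeter = 43.03 mm. Layer 58 (z = 17.4): the r=8 cylinder contributes a regular 12-gon of circumradius 8 (perimeter = 2·12·8.000·sin(180°/12) = 49.69 mm); the r=6 cylinder at (-2, 7.5) contributes a regular 12-gon of circumradius 6 (perimeter = 2·12·6.000·sin(180°/12) = 37.27 mm); the cylinder at (13.5, 0.5) is not intersected at this z (z outside [2.5, 17]); After the difference (first − rest): starting from the r=8 cylinder, the r=6 cylinder at (-2, 7.5) partially overlaps it — only the 45.76 mm² overlap (of its 108.00 mm²) is removed, clipping the outline — boundary = 52.02 mm. So its perimeter = 52.02 mm. Layer 58 is larger (52.02 vs 43.03 mm).

layer 58 (z = 17.4 mm)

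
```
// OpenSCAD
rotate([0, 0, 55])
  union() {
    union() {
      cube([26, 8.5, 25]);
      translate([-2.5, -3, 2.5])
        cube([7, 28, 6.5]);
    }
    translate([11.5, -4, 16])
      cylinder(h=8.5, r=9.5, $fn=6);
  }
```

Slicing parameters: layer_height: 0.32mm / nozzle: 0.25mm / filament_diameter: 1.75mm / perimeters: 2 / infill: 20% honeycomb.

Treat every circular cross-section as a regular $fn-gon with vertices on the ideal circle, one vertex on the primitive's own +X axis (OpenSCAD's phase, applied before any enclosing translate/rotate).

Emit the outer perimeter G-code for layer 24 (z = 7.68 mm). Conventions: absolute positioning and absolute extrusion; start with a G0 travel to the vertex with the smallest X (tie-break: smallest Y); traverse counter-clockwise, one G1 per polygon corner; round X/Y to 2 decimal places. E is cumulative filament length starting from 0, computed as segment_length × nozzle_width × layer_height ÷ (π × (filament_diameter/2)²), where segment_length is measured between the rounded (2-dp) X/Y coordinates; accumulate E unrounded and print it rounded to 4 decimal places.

At z = 7.68 mm: the cube (footprint 26×8.5) is included at this height; the cube at (-2.5, -3) (footprint 7×28) is included at this height; Taking the union: the regions partially overlap (shared area 38.25 mm²), so overlapping operands fuse into one piece — 1 connected region; the cylinder at (11.5, -4) is absent (z outside [16, 24.5]); Taking the union: only that combined region is present, so the union is just that shape — 1 connected region; (whole slice rotated 55° about Z — lengths, areas and connectivity unchanged). The outline is a single polygon with 8 vertices. Extrusion per mm of travel: 0.25 × 0.32 / (π × 0.875²) = 0.033260. Accumulating E over each segment gives final E = 3.7585.

G0 X-21.91 Y12.29 Z7.68
G1 X1.02 Y-3.77 E0.9311
G1 X5.04 Y1.97 E1.1642
G1 X2.58 Y3.69 E1.2640
G1 X14.91 Y21.30 E1.9790
G1 X7.95 Y26.17 E2.2616
G1 X-4.38 Y8.56 E2.9766
G1 X-17.90 Y18.03 E3.5256
G1 X-21.91 Y12.29 E3.7585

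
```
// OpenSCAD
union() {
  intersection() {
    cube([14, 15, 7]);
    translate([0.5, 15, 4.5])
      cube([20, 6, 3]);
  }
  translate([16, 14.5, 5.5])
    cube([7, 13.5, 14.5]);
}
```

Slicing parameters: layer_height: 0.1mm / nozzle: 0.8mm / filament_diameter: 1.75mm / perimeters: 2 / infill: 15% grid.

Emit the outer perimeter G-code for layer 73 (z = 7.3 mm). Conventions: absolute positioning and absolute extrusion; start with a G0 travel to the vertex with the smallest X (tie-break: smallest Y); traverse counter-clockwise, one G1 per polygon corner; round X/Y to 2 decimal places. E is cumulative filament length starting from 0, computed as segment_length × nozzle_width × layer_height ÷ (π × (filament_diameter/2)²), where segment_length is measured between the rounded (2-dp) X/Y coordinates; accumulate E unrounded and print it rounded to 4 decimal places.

At z = 7.3 mm: the cube is not intersected at this z (z outside [0, 7]); the 20×6 cube at (0.5, 15) contributes its full rectangle; Taking the intersection: at least one operand is absent at this height, so nothing remains; the cube at (16, 14.5) (footprint 7×13.5) is included at this height; Merging all regions: only the 7×13.5 cube at (16, 14.5) is present, so the union is just that shape — 1 connected region. The outline is a single polygon with 4 vertices. Extrusion per mm of travel: 0.8 × 0.1 / (π × 0.875²) = 0.033260. Accumulating E over each segment gives final E = 1.3637.

G0 X16.00 Y14.50 Z7.30
G1 X23.00 Y14.50 E0.2328
G1 X23.00 Y28.00 E0.6818
G1 X16.00 Y28.00 E0.9147
G1 X16.00 Y14.50 E1.3637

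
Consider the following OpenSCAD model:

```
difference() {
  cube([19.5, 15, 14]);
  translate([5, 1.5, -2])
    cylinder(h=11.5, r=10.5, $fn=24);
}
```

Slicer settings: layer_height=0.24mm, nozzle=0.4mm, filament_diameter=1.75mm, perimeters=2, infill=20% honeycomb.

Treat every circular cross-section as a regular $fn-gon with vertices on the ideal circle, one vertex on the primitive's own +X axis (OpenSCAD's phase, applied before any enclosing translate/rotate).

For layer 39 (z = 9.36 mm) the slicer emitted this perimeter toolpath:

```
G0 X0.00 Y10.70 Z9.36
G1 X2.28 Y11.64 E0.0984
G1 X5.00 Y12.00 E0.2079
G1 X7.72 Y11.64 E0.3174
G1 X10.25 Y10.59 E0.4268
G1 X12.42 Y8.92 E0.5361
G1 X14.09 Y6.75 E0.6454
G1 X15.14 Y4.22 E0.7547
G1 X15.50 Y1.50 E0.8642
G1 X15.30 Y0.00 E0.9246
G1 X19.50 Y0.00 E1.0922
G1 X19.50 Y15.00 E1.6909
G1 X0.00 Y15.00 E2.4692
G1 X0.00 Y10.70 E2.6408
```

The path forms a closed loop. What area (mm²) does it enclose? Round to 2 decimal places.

133.72 mm²

Apply the shoelace formula to the sequence of (X, Y) vertices; enclosed area = 133.72 mm².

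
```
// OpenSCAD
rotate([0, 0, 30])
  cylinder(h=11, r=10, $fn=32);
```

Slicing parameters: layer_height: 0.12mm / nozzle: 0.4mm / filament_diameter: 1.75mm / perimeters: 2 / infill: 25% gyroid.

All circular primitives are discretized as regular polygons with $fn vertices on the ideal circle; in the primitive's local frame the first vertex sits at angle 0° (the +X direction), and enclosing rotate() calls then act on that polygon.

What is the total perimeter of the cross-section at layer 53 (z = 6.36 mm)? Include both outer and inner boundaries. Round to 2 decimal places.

62.73 mm

At z = 6.36 mm: the cylinder: section is a regular 32-gon, circumradius r=10 (perimeter = 2·32·10.000·sin(180°/32) = 62.73 mm); (whole slice rotated 30° about Z — lengths, areas and connectivity unchanged). Overall, the cross-section is a single solid region. Total boundary length (outer) = 62.73 mm.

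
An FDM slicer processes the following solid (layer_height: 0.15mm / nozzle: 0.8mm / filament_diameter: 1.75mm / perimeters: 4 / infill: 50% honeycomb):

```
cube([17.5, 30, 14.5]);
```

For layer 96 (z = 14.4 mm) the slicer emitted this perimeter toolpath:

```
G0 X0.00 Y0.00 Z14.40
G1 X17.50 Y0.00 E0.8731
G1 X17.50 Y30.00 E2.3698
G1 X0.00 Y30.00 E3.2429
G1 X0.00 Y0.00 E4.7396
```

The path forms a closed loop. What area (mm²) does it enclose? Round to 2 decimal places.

525.00 mm²

Apply the shoelace formula to the sequence of (X, Y) vertices; enclosed area = 525.00 mm².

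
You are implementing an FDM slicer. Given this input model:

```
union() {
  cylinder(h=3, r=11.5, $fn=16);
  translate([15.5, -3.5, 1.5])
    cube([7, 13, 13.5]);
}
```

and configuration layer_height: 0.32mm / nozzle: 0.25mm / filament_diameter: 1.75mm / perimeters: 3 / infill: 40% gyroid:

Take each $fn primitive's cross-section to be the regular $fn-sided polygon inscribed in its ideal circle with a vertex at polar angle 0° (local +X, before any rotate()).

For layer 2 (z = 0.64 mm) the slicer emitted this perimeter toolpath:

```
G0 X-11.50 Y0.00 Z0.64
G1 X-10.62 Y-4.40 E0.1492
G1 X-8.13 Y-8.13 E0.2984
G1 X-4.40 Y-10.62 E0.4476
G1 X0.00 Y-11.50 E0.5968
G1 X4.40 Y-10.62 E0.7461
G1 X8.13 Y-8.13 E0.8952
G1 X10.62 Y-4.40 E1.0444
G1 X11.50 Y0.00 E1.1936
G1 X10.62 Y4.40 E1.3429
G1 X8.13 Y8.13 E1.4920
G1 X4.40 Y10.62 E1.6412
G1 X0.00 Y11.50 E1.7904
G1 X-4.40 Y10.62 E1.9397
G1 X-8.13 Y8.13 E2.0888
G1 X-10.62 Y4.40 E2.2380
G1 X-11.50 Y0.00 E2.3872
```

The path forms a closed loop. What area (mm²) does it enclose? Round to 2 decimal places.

Apply the shoelace formula to the sequence of (X, Y) vertices; enclosed area = 404.67 mm².

404.67 mm²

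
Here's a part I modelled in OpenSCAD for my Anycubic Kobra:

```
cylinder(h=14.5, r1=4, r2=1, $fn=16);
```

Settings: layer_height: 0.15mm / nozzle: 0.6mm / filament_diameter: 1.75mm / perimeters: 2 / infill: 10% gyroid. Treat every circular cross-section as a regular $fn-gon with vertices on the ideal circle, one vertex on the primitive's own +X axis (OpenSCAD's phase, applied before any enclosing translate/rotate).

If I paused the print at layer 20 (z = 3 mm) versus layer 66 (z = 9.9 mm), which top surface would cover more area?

layer 20 (z = 3 mm)

Layer 20 (z = 3): the cone contributes a regular 16-gon of circumradius 3.379 (interpolated between r1=4 and r2=1 at t=0.207) (area = (16/2)·3.379²·sin(360°/16) = 34.96 mm²). So its area = 34.96 mm². Layer 66 (z = 9.9): the cone: at t=0.683 of its height the radius interpolates to r₁+(r₂−r₁)t = 1.952, giving a regular 16-gon of that circumradius (area = (16/2)·1.952²·sin(360°/16) = 11.66 mm²). So its area = 11.66 mm². Layer 20 is larger (34.96 vs 11.66 mm²).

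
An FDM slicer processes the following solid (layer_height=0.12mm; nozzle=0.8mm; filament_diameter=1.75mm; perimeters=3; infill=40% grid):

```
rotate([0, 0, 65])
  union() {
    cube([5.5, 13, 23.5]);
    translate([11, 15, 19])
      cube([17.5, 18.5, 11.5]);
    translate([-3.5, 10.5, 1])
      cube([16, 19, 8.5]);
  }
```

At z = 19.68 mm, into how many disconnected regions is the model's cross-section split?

At z = 19.68 mm: the cube is present — its section is the full 5.5×13 rectangle; the cube at (11, 15) is present — its section is the full 17.5×18.5 rectangle; the cube at (-3.5, 10.5) is absent (z outside [1, 9.5]); Combining (union): the 2 present regions are separate (no shared area or edge), so areas and boundary lengths simply add and each stays a separate island — 2 connected regions; (whole slice rotated 65° about Z — lengths, areas and connectivity unchanged). The result has 2 disconnected regions.

2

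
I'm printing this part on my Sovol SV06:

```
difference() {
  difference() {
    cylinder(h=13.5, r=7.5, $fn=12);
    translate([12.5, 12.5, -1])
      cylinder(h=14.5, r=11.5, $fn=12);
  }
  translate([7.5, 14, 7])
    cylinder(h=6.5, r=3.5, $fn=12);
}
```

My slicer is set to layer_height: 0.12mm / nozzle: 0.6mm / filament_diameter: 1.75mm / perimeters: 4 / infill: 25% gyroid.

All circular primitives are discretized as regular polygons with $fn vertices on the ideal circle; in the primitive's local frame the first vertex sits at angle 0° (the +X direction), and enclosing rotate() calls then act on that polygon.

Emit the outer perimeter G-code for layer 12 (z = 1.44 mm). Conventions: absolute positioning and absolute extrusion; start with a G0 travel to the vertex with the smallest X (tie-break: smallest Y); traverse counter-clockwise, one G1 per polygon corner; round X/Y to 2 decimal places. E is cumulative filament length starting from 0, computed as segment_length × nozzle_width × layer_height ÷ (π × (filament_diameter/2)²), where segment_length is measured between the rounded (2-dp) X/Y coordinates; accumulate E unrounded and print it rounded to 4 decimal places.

G0 X-7.50 Y0.00 Z1.44
G1 X-6.50 Y-3.75 E0.1162
G1 X-3.75 Y-6.50 E0.2326
G1 X0.00 Y-7.50 E0.3488
G1 X3.75 Y-6.50 E0.4649
G1 X6.50 Y-3.75 E0.5814
G1 X7.50 Y0.00 E0.6975
G1 X6.82 Y2.52 E0.7757
G1 X6.75 Y2.54 E0.7778
G1 X2.54 Y6.75 E0.9561
G1 X2.52 Y6.82 E0.9582
G1 X0.00 Y7.50 E1.0364
G1 X-3.75 Y6.50 E1.1526
G1 X-6.50 Y3.75 E1.2690
G1 X-7.50 Y0.00 E1.3851

At z = 1.44 mm: the r=7.5 cylinder gives a regular 12-gon of circumradius 7.5 (constant along its height); the r=11.5 cylinder at (12.5, 12.5) gives a regular 12-gon of circumradius 11.5 (constant along its height); After the difference (first − rest): starting from the r=7.5 cylinder, the r=11.5 cylinder at (12.5, 12.5) partially overlaps it — only the 3.40 mm² overlap (of its 396.75 mm²) is removed, clipping the outline — 1 connected region; the cylinder at (7.5, 14) does not reach this height (z outside [7, 13.5]); Taking the first minus the rest: none of the subtracted shapes is present at this height, so that combined region is unchanged — 1 connected region. The outline is a single polygon with 14 vertices. Extrusion per mm of travel: 0.6 × 0.12 / (π × 0.875²) = 0.029934. Accumulating E over each segment gives final E = 1.3851.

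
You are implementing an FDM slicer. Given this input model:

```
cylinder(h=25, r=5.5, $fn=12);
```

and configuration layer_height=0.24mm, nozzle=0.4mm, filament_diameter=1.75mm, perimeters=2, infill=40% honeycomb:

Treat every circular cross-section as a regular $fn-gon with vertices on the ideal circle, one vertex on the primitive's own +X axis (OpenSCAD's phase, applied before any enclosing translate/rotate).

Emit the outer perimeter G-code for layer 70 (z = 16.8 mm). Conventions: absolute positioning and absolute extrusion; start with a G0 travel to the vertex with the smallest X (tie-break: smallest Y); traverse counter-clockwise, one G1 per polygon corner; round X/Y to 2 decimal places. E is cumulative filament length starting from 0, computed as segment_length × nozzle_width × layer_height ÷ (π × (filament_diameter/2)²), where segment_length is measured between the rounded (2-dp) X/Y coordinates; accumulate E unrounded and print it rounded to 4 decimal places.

G0 X-5.50 Y0.00 Z16.80
G1 X-4.76 Y-2.75 E0.1137
G1 X-2.75 Y-4.76 E0.2271
G1 X0.00 Y-5.50 E0.3408
G1 X2.75 Y-4.76 E0.4544
G1 X4.76 Y-2.75 E0.5679
G1 X5.50 Y0.00 E0.6816
G1 X4.76 Y2.75 E0.7952
G1 X2.75 Y4.76 E0.9087
G1 X0.00 Y5.50 E1.0223
G1 X-2.75 Y4.76 E1.1360
G1 X-4.76 Y2.75 E1.2495
G1 X-5.50 Y0.00 E1.3631

At z = 16.8 mm: the r=5.5 cylinder contributes a regular 12-gon of circumradius 5.5. The outline is a single polygon with 12 vertices. Extrusion per mm of travel: 0.4 × 0.24 / (π × 0.875²) = 0.039912. Accumulating E over each segment gives final E = 1.3631.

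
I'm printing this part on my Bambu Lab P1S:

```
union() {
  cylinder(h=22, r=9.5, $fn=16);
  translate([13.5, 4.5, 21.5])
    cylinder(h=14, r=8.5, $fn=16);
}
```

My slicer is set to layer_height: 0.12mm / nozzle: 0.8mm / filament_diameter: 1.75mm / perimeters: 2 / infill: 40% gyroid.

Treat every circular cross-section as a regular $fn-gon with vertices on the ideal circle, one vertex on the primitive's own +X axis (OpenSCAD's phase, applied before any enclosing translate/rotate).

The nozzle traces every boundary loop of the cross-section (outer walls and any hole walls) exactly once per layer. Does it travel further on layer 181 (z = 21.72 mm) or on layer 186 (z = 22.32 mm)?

layer 181 (z = 21.72 mm)

Layer 181 (z = 21.72): the r=9.5 cylinder gives a regular 16-gon of circumradius 9.5 (constant along its height) (perimeter = 2·16·9.500·sin(180°/16) = 59.31 mm); the r=8.5 cylinder at (13.5, 4.5) contributes a regular 16-gon of circumradius 8.5 (perimeter = 2·16·8.500·sin(180°/16) = 53.06 mm); Combining (union): the regions partially overlap (shared area 25.56 mm²), so the edge portions inside another operand are dropped and the merged outline is re-measured after clipping — boundary = 89.56 mm. So its perimeter = 89.56 mm. Layer 186 (z = 22.32): the cylinder does not reach this height (z outside [0, 22]); the r=8.5 cylinder at (13.5, 4.5) gives a regular 16-gon of circumradius 8.5 (constant along its height) (perimeter = 2·16·8.500·sin(180°/16) = 53.06 mm); Merging all regions: only the r=8.5 cylinder at (13.5, 4.5) is present, so the union is just that shape — boundary = 53.06 mm. So its perimeter = 53.06 mm. Layer 181 is larger (89.56 vs 53.06 mm).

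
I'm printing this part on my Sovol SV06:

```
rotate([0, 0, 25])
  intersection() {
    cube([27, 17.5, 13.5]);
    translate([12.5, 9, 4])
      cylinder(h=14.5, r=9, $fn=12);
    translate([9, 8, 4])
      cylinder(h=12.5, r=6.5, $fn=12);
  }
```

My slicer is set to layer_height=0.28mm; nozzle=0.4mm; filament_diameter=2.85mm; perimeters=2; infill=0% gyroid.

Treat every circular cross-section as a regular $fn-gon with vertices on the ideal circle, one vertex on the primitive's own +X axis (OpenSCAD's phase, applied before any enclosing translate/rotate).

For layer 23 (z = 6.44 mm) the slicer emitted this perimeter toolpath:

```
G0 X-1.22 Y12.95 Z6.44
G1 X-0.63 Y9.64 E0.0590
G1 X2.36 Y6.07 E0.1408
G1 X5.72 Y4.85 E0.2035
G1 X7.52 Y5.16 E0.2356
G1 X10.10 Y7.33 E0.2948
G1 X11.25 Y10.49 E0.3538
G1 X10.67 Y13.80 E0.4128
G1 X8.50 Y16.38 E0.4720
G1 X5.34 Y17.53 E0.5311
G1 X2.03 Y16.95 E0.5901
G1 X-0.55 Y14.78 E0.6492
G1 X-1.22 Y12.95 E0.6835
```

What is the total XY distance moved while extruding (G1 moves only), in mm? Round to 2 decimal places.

Sum the Euclidean lengths of each G1 segment: total = 38.93 mm.

38.93 mm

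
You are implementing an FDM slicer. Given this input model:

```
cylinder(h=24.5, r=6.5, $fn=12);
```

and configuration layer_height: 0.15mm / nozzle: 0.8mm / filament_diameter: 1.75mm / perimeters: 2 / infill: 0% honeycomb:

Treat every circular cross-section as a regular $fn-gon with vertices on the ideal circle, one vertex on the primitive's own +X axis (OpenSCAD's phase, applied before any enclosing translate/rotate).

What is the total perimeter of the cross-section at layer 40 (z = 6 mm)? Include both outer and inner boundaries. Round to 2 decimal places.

40.38 mm

At z = 6 mm: the cylinder: section is a regular 12-gon, circumradius r=6.5 (perimeter = 2·12·6.500·sin(180°/12) = 40.38 mm). Overall, the cross-section is a single solid region. Total boundary length (outer) = 40.38 mm.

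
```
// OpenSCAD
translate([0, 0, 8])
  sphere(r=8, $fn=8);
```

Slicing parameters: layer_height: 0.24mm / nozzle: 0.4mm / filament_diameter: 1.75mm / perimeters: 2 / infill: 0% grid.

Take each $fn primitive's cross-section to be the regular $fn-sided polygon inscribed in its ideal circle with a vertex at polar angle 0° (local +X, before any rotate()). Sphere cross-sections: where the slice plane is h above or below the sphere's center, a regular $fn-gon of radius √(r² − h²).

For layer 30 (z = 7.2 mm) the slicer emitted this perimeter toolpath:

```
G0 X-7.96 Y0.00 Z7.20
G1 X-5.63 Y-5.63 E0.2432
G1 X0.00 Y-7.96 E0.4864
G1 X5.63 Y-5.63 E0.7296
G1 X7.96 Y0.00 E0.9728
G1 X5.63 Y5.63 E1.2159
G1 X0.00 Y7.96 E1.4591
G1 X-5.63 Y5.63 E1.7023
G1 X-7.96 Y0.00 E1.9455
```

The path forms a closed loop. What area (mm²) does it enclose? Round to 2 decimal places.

179.26 mm²

Apply the shoelace formula to the sequence of (X, Y) vertices; enclosed area = 179.26 mm².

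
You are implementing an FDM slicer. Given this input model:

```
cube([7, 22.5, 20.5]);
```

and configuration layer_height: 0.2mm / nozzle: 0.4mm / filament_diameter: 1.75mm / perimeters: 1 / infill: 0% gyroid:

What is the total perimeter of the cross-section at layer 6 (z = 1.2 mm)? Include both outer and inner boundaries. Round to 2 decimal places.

59.00 mm

At z = 1.2 mm: the cube is present — its section is the full 7×22.5 rectangle (perimeter 59.00 mm). Overall, the cross-section is a single solid region. Total boundary length (outer) = 59.00 mm.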